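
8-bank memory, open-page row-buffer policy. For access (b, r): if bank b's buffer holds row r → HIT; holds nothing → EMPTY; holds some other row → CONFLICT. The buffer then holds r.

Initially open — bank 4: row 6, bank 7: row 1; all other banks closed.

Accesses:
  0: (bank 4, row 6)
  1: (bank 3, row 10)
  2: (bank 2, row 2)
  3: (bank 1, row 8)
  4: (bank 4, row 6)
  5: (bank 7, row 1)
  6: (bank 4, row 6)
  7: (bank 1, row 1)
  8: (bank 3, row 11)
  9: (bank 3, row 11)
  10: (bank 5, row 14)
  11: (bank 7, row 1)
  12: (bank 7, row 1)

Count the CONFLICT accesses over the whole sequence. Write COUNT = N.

#0 (4,6) H  (was 6)
#1 (3,10) E
#2 (2,2) E
#3 (1,8) E
#4 (4,6) H  (was 6)
#5 (7,1) H  (was 1)
#6 (4,6) H  (was 6)
#7 (1,1) C  (was 8)
#8 (3,11) C  (was 10)
#9 (3,11) H  (was 11)
#10 (5,14) E
#11 (7,1) H  (was 1)
#12 (7,1) H  (was 1)

COUNT = 2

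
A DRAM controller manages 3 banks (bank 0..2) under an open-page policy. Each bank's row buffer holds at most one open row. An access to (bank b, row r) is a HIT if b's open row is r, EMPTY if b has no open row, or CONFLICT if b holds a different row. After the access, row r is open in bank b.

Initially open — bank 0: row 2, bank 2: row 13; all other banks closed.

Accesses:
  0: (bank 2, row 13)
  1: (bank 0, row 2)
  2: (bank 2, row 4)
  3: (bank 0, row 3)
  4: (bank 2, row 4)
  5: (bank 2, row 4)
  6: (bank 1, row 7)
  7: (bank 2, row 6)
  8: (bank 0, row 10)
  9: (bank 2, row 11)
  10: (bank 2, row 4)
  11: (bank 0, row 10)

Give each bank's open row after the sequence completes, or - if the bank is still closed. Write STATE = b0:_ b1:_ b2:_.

0: bank 2 row 13 — prev 13 → HIT
1: bank 0 row 2 — prev 2 → HIT
2: bank 2 row 4 — prev 13 → CONFLICT
3: bank 0 row 3 — prev 2 → CONFLICT
4: bank 2 row 4 — prev 4 → HIT
5: bank 2 row 4 — prev 4 → HIT
6: bank 1 row 7 — prev None → EMPTY
7: bank 2 row 6 — prev 4 → CONFLICT
8: bank 0 row 10 — prev 3 → CONFLICT
9: bank 2 row 11 — prev 6 → CONFLICT
10: bank 2 row 4 — prev 11 → CONFLICT
11: bank 0 row 10 — prev 10 → HIT

STATE = b0:10 b1:7 b2:4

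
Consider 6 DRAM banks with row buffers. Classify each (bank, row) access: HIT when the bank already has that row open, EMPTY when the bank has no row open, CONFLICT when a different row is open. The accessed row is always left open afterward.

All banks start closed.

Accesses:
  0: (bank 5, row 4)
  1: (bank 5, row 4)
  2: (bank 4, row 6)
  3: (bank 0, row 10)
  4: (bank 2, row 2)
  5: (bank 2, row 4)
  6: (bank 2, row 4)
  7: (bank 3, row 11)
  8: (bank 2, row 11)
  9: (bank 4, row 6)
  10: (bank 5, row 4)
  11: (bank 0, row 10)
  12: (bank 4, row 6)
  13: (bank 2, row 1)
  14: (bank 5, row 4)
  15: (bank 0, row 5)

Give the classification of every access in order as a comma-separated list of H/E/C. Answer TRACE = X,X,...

TRACE = E,H,E,E,E,C,H,E,C,H,H,H,H,C,H,C

step 0: bank5 None->4 [EMPTY]
step 1: bank5 4->4 [HIT]
step 2: bank4 None->6 [EMPTY]
step 3: bank0 None->10 [EMPTY]
step 4: bank2 None->2 [EMPTY]
step 5: bank2 2->4 [CONFLICT]
step 6: bank2 4->4 [HIT]
step 7: bank3 None->11 [EMPTY]
step 8: bank2 4->11 [CONFLICT]
step 9: bank4 6->6 [HIT]
step 10: bank5 4->4 [HIT]
step 11: bank0 10->10 [HIT]
step 12: bank4 6->6 [HIT]
step 13: bank2 11->1 [CONFLICT]
step 14: bank5 4->4 [HIT]
step 15: bank0 10->5 [CONFLICT]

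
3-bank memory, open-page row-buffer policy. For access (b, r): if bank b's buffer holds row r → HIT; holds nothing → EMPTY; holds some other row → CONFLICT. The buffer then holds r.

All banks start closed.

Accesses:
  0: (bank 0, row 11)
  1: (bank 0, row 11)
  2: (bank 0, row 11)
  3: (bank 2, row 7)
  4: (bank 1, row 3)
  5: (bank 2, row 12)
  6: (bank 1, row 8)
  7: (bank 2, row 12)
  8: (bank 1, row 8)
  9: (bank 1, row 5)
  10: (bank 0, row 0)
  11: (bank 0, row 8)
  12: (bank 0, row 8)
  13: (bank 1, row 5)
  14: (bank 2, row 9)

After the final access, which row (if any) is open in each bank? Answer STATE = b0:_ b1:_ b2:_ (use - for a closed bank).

  [0] b0 r11: no row ⇒ E
  [1] b0 r11: had r11 ⇒ H
  [2] b0 r11: had r11 ⇒ H
  [3] b2 r7: no row ⇒ E
  [4] b1 r3: no row ⇒ E
  [5] b2 r12: had r7 ⇒ C
  [6] b1 r8: had r3 ⇒ C
  [7] b2 r12: had r12 ⇒ H
  [8] b1 r8: had r8 ⇒ H
  [9] b1 r5: had r8 ⇒ C
  [10] b0 r0: had r11 ⇒ C
  [11] b0 r8: had r0 ⇒ C
  [12] b0 r8: had r8 ⇒ H
  [13] b1 r5: had r5 ⇒ H
  [14] b2 r9: had r12 ⇒ C

STATE = b0:8 b1:5 b2:9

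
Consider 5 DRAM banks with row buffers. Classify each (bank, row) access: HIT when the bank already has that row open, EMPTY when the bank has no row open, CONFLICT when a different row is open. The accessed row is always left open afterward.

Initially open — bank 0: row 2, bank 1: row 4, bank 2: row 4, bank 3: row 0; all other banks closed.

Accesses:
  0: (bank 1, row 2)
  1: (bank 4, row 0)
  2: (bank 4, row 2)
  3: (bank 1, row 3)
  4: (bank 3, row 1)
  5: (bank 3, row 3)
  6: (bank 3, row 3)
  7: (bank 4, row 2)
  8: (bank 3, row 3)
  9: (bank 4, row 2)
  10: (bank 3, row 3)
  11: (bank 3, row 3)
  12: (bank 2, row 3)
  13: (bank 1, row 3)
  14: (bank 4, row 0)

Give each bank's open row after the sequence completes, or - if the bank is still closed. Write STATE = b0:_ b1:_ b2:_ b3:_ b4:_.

  [0] b1 r2: had r4 ⇒ C
  [1] b4 r0: no row ⇒ E
  [2] b4 r2: had r0 ⇒ C
  [3] b1 r3: had r2 ⇒ C
  [4] b3 r1: had r0 ⇒ C
  [5] b3 r3: had r1 ⇒ C
  [6] b3 r3: had r3 ⇒ H
  [7] b4 r2: had r2 ⇒ H
  [8] b3 r3: had r3 ⇒ H
  [9] b4 r2: had r2 ⇒ H
  [10] b3 r3: had r3 ⇒ H
  [11] b3 r3: had r3 ⇒ H
  [12] b2 r3: had r4 ⇒ C
  [13] b1 r3: had r3 ⇒ H
  [14] b4 r0: had r2 ⇒ C

STATE = b0:2 b1:3 b2:3 b3:3 b4:0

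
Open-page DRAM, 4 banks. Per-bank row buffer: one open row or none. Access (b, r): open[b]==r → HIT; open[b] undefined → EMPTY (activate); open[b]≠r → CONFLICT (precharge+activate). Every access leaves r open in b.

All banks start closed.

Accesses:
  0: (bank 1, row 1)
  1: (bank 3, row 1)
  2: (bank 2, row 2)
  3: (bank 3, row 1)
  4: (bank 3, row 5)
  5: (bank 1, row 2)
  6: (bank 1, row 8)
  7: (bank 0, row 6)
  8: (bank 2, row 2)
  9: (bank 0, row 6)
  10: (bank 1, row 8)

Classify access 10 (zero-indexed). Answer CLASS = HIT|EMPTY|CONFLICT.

#0 (1,1) E
#1 (3,1) E
#2 (2,2) E
#3 (3,1) H  (was 1)
#4 (3,5) C  (was 1)
#5 (1,2) C  (was 1)
#6 (1,8) C  (was 2)
#7 (0,6) E
#8 (2,2) H  (was 2)
#9 (0,6) H  (was 6)
#10 (1,8) H  (was 8)

CLASS = HIT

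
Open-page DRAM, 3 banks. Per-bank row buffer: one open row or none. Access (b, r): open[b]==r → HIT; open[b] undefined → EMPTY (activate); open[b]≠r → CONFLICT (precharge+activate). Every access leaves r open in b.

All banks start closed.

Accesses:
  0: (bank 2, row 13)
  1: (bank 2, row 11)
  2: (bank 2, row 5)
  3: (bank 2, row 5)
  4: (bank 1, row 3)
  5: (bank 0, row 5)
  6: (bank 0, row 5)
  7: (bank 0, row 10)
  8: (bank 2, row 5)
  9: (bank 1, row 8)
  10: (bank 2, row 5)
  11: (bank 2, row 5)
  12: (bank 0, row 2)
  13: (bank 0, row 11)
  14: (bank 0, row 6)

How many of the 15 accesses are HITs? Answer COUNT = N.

0: bank 2 row 13 — prev None → EMPTY
1: bank 2 row 11 — prev 13 → CONFLICT
2: bank 2 row 5 — prev 11 → CONFLICT
3: bank 2 row 5 — prev 5 → HIT
4: bank 1 row 3 — prev None → EMPTY
5: bank 0 row 5 — prev None → EMPTY
6: bank 0 row 5 — prev 5 → HIT
7: bank 0 row 10 — prev 5 → CONFLICT
8: bank 2 row 5 — prev 5 → HIT
9: bank 1 row 8 — prev 3 → CONFLICT
10: bank 2 row 5 — prev 5 → HIT
11: bank 2 row 5 — prev 5 → HIT
12: bank 0 row 2 — prev 10 → CONFLICT
13: bank 0 row 11 — prev 2 → CONFLICT
14: bank 0 row 6 — prev 11 → CONFLICT

COUNT = 5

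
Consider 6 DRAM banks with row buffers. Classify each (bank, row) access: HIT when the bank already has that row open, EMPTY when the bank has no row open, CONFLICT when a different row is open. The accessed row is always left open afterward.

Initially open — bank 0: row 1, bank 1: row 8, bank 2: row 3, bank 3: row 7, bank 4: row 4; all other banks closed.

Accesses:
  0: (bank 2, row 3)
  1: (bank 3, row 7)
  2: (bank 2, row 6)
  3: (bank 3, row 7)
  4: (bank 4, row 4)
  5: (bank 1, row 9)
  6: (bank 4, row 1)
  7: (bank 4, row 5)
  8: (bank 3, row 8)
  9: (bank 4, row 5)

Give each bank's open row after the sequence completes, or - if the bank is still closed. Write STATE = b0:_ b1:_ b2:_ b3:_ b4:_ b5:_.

#0 (2,3) H  (was 3)
#1 (3,7) H  (was 7)
#2 (2,6) C  (was 3)
#3 (3,7) H  (was 7)
#4 (4,4) H  (was 4)
#5 (1,9) C  (was 8)
#6 (4,1) C  (was 4)
#7 (4,5) C  (was 1)
#8 (3,8) C  (was 7)
#9 (4,5) H  (was 5)

STATE = b0:1 b1:9 b2:6 b3:8 b4:5 b5:-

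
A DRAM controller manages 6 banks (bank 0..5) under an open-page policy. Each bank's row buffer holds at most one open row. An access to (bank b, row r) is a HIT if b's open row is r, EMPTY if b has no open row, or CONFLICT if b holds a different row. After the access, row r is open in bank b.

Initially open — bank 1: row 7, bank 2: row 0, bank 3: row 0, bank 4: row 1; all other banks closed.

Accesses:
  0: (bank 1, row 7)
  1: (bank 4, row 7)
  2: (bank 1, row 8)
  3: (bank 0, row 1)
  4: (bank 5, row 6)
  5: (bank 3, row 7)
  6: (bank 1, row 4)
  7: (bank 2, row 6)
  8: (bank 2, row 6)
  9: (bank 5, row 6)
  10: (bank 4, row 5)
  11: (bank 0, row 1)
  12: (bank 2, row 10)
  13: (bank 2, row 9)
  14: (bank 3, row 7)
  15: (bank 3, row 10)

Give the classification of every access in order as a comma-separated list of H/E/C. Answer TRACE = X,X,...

step 0: bank1 7->7 [HIT]
step 1: bank4 1->7 [CONFLICT]
step 2: bank1 7->8 [CONFLICT]
step 3: bank0 None->1 [EMPTY]
step 4: bank5 None->6 [EMPTY]
step 5: bank3 0->7 [CONFLICT]
step 6: bank1 8->4 [CONFLICT]
step 7: bank2 0->6 [CONFLICT]
step 8: bank2 6->6 [HIT]
step 9: bank5 6->6 [HIT]
step 10: bank4 7->5 [CONFLICT]
step 11: bank0 1->1 [HIT]
step 12: bank2 6->10 [CONFLICT]
step 13: bank2 10->9 [CONFLICT]
step 14: bank3 7->7 [HIT]
step 15: bank3 7->10 [CONFLICT]

TRACE = H,C,C,E,E,C,C,C,H,H,C,H,C,C,H,C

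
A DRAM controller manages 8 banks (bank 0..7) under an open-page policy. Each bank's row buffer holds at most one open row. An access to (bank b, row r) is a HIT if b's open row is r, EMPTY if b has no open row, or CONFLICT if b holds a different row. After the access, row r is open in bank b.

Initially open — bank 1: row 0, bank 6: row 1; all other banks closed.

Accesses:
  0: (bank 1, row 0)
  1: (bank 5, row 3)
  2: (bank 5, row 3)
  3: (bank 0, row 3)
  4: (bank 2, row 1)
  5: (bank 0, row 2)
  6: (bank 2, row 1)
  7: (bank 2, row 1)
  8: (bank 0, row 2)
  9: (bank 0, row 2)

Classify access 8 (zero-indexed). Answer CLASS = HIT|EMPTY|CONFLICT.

  [0] b1 r0: had r0 ⇒ H
  [1] b5 r3: no row ⇒ E
  [2] b5 r3: had r3 ⇒ H
  [3] b0 r3: no row ⇒ E
  [4] b2 r1: no row ⇒ E
  [5] b0 r2: had r3 ⇒ C
  [6] b2 r1: had r1 ⇒ H
  [7] b2 r1: had r1 ⇒ H
  [8] b0 r2: had r2 ⇒ H
  [9] b0 r2: had r2 ⇒ H

CLASS = HIT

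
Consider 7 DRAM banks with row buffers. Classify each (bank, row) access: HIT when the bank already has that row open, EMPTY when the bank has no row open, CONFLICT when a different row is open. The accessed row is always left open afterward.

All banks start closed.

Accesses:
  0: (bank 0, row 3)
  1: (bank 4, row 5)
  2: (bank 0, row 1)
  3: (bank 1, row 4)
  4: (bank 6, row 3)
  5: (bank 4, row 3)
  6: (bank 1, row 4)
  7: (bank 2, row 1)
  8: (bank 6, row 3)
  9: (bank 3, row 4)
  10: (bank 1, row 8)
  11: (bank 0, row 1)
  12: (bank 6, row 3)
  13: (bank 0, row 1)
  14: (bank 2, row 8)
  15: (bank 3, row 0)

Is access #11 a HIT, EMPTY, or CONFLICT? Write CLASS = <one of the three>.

#0 (0,3) E
#1 (4,5) E
#2 (0,1) C  (was 3)
#3 (1,4) E
#4 (6,3) E
#5 (4,3) C  (was 5)
#6 (1,4) H  (was 4)
#7 (2,1) E
#8 (6,3) H  (was 3)
#9 (3,4) E
#10 (1,8) C  (was 4)
#11 (0,1) H  (was 1)
#12 (6,3) H  (was 3)
#13 (0,1) H  (was 1)
#14 (2,8) C  (was 1)
#15 (3,0) C  (was 4)

CLASS = HIT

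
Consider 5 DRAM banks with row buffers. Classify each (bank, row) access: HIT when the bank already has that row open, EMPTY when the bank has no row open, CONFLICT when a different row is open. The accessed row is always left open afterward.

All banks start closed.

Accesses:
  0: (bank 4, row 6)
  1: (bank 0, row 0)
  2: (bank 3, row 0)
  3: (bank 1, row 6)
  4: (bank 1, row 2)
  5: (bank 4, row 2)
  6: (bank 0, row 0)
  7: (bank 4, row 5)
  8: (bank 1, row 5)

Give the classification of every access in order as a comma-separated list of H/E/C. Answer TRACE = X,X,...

TRACE = E,E,E,E,C,C,H,C,C

#0 (4,6) E
#1 (0,0) E
#2 (3,0) E
#3 (1,6) E
#4 (1,2) C  (was 6)
#5 (4,2) C  (was 6)
#6 (0,0) H  (was 0)
#7 (4,5) C  (was 2)
#8 (1,5) C  (was 2)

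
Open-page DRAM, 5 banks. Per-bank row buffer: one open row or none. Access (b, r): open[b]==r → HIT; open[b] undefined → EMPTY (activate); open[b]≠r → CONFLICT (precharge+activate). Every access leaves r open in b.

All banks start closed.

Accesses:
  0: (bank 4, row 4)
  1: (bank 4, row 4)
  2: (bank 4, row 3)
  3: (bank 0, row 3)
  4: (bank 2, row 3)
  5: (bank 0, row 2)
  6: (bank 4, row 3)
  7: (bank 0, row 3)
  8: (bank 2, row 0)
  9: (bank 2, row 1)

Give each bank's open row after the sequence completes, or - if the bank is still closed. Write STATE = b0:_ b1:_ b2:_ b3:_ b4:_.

STATE = b0:3 b1:- b2:1 b3:- b4:3

step 0: bank4 None->4 [EMPTY]
step 1: bank4 4->4 [HIT]
step 2: bank4 4->3 [CONFLICT]
step 3: bank0 None->3 [EMPTY]
step 4: bank2 None->3 [EMPTY]
step 5: bank0 3->2 [CONFLICT]
step 6: bank4 3->3 [HIT]
step 7: bank0 2->3 [CONFLICT]
step 8: bank2 3->0 [CONFLICT]
step 9: bank2 0->1 [CONFLICT]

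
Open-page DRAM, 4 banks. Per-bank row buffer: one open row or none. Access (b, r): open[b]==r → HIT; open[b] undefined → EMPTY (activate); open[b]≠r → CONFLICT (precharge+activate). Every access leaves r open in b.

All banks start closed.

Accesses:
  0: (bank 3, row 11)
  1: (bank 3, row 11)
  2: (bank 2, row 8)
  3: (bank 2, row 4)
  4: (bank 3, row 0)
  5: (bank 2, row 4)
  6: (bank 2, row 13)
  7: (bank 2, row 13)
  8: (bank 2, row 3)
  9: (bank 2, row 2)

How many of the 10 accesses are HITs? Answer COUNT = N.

COUNT = 3

step 0: bank3 None->11 [EMPTY]
step 1: bank3 11->11 [HIT]
step 2: bank2 None->8 [EMPTY]
step 3: bank2 8->4 [CONFLICT]
step 4: bank3 11->0 [CONFLICT]
step 5: bank2 4->4 [HIT]
step 6: bank2 4->13 [CONFLICT]
step 7: bank2 13->13 [HIT]
step 8: bank2 13->3 [CONFLICT]
step 9: bank2 3->2 [CONFLICT]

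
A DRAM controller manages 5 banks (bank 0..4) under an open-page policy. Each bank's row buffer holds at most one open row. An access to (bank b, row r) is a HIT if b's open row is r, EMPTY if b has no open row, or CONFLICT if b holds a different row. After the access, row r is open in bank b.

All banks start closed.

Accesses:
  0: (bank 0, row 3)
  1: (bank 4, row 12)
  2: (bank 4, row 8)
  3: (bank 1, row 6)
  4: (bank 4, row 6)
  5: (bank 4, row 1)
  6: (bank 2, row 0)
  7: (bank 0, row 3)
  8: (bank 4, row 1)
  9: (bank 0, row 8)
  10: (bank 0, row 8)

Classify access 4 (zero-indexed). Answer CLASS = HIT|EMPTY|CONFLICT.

  [0] b0 r3: no row ⇒ E
  [1] b4 r12: no row ⇒ E
  [2] b4 r8: had r12 ⇒ C
  [3] b1 r6: no row ⇒ E
  [4] b4 r6: had r8 ⇒ C
  [5] b4 r1: had r6 ⇒ C
  [6] b2 r0: no row ⇒ E
  [7] b0 r3: had r3 ⇒ H
  [8] b4 r1: had r1 ⇒ H
  [9] b0 r8: had r3 ⇒ C
  [10] b0 r8: had r8 ⇒ H

CLASS = CONFLICT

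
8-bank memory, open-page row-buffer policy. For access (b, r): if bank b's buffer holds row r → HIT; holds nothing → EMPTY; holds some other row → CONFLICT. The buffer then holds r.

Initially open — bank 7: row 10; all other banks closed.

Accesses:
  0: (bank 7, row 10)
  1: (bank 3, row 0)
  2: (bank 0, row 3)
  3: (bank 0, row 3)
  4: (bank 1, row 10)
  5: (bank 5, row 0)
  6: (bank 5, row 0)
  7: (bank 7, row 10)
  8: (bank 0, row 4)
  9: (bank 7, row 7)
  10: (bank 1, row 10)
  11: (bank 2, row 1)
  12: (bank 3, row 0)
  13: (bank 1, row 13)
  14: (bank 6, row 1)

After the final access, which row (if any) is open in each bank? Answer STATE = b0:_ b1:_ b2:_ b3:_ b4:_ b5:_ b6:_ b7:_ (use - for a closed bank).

STATE = b0:4 b1:13 b2:1 b3:0 b4:- b5:0 b6:1 b7:7

step 0: bank7 10->10 [HIT]
step 1: bank3 None->0 [EMPTY]
step 2: bank0 None->3 [EMPTY]
step 3: bank0 3->3 [HIT]
step 4: bank1 None->10 [EMPTY]
step 5: bank5 None->0 [EMPTY]
step 6: bank5 0->0 [HIT]
step 7: bank7 10->10 [HIT]
step 8: bank0 3->4 [CONFLICT]
step 9: bank7 10->7 [CONFLICT]
step 10: bank1 10->10 [HIT]
step 11: bank2 None->1 [EMPTY]
step 12: bank3 0->0 [HIT]
step 13: bank1 10->13 [CONFLICT]
step 14: bank6 None->1 [EMPTY]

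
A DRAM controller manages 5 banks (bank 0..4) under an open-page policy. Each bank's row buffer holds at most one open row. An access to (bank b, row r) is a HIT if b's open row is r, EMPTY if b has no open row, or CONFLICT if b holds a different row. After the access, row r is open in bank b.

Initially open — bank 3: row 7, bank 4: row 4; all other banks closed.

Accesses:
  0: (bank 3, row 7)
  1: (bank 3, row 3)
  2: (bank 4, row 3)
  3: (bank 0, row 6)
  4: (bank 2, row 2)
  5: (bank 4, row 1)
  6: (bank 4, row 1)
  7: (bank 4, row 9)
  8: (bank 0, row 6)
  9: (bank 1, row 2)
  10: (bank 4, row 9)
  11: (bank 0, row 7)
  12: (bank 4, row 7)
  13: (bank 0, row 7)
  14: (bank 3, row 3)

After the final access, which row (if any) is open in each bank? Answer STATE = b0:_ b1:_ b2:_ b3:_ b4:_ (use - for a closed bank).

STATE = b0:7 b1:2 b2:2 b3:3 b4:7

0: bank 3 row 7 — prev 7 → HIT
1: bank 3 row 3 — prev 7 → CONFLICT
2: bank 4 row 3 — prev 4 → CONFLICT
3: bank 0 row 6 — prev None → EMPTY
4: bank 2 row 2 — prev None → EMPTY
5: bank 4 row 1 — prev 3 → CONFLICT
6: bank 4 row 1 — prev 1 → HIT
7: bank 4 row 9 — prev 1 → CONFLICT
8: bank 0 row 6 — prev 6 → HIT
9: bank 1 row 2 — prev None → EMPTY
10: bank 4 row 9 — prev 9 → HIT
11: bank 0 row 7 — prev 6 → CONFLICT
12: bank 4 row 7 — prev 9 → CONFLICT
13: bank 0 row 7 — prev 7 → HIT
14: bank 3 row 3 — prev 3 → HIT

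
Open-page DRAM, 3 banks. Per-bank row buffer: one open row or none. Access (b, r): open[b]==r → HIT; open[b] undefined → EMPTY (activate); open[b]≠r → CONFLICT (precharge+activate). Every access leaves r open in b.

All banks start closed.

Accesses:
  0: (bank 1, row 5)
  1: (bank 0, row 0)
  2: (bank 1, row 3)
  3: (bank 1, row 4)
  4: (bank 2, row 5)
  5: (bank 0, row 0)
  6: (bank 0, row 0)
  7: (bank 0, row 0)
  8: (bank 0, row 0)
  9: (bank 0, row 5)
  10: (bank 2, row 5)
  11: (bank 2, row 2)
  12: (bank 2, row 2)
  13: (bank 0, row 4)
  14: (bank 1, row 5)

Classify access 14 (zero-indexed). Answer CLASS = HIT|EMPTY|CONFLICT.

0: bank 1 row 5 — prev None → EMPTY
1: bank 0 row 0 — prev None → EMPTY
2: bank 1 row 3 — prev 5 → CONFLICT
3: bank 1 row 4 — prev 3 → CONFLICT
4: bank 2 row 5 — prev None → EMPTY
5: bank 0 row 0 — prev 0 → HIT
6: bank 0 row 0 — prev 0 → HIT
7: bank 0 row 0 — prev 0 → HIT
8: bank 0 row 0 — prev 0 → HIT
9: bank 0 row 5 — prev 0 → CONFLICT
10: bank 2 row 5 — prev 5 → HIT
11: bank 2 row 2 — prev 5 → CONFLICT
12: bank 2 row 2 — prev 2 → HIT
13: bank 0 row 4 — prev 5 → CONFLICT
14: bank 1 row 5 — prev 4 → CONFLICT

CLASS = CONFLICT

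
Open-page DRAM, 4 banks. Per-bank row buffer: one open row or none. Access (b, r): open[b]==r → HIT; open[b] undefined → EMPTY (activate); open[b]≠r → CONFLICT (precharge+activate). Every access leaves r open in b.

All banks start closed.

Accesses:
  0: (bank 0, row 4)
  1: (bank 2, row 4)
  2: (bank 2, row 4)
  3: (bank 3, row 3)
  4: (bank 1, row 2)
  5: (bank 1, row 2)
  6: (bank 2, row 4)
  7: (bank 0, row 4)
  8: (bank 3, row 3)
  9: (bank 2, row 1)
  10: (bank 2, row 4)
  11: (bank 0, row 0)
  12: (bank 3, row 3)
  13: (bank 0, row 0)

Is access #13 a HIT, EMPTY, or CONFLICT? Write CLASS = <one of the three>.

step 0: bank0 None->4 [EMPTY]
step 1: bank2 None->4 [EMPTY]
step 2: bank2 4->4 [HIT]
step 3: bank3 None->3 [EMPTY]
step 4: bank1 None->2 [EMPTY]
step 5: bank1 2->2 [HIT]
step 6: bank2 4->4 [HIT]
step 7: bank0 4->4 [HIT]
step 8: bank3 3->3 [HIT]
step 9: bank2 4->1 [CONFLICT]
step 10: bank2 1->4 [CONFLICT]
step 11: bank0 4->0 [CONFLICT]
step 12: bank3 3->3 [HIT]
step 13: bank0 0->0 [HIT]

CLASS = HIT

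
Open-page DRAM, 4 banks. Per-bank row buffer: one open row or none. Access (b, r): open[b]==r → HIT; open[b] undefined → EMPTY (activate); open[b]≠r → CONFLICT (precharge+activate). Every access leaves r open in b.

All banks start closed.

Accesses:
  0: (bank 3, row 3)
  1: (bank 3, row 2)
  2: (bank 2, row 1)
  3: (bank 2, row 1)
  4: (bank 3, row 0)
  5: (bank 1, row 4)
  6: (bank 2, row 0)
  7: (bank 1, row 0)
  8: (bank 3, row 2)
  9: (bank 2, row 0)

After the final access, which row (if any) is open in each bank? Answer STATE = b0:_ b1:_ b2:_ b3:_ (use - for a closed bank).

STATE = b0:- b1:0 b2:0 b3:2

step 0: bank3 None->3 [EMPTY]
step 1: bank3 3->2 [CONFLICT]
step 2: bank2 None->1 [EMPTY]
step 3: bank2 1->1 [HIT]
step 4: bank3 2->0 [CONFLICT]
step 5: bank1 None->4 [EMPTY]
step 6: bank2 1->0 [CONFLICT]
step 7: bank1 4->0 [CONFLICT]
step 8: bank3 0->2 [CONFLICT]
step 9: bank2 0->0 [HIT]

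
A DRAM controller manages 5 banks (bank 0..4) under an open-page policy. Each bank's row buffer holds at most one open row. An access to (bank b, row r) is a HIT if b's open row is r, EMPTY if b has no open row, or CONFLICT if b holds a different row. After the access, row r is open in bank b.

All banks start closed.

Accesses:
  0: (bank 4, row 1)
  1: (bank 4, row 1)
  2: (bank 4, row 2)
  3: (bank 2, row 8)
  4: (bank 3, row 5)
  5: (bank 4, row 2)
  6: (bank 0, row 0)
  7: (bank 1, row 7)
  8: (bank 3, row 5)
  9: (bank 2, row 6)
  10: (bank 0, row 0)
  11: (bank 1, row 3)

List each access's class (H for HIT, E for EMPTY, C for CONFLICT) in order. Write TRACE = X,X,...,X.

  [0] b4 r1: no row ⇒ E
  [1] b4 r1: had r1 ⇒ H
  [2] b4 r2: had r1 ⇒ C
  [3] b2 r8: no row ⇒ E
  [4] b3 r5: no row ⇒ E
  [5] b4 r2: had r2 ⇒ H
  [6] b0 r0: no row ⇒ E
  [7] b1 r7: no row ⇒ E
  [8] b3 r5: had r5 ⇒ H
  [9] b2 r6: had r8 ⇒ C
  [10] b0 r0: had r0 ⇒ H
  [11] b1 r3: had r7 ⇒ C

TRACE = E,H,C,E,E,H,E,E,H,C,H,C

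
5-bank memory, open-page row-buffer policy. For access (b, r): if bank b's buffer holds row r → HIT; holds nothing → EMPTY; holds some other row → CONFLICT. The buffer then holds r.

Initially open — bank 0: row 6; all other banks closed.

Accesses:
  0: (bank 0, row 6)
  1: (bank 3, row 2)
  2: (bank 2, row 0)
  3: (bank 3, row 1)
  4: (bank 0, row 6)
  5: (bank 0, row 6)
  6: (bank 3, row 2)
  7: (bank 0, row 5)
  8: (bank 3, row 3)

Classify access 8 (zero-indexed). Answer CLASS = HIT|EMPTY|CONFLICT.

CLASS = CONFLICT

step 0: bank0 6->6 [HIT]
step 1: bank3 None->2 [EMPTY]
step 2: bank2 None->0 [EMPTY]
step 3: bank3 2->1 [CONFLICT]
step 4: bank0 6->6 [HIT]
step 5: bank0 6->6 [HIT]
step 6: bank3 1->2 [CONFLICT]
step 7: bank0 6->5 [CONFLICT]
step 8: bank3 2->3 [CONFLICT]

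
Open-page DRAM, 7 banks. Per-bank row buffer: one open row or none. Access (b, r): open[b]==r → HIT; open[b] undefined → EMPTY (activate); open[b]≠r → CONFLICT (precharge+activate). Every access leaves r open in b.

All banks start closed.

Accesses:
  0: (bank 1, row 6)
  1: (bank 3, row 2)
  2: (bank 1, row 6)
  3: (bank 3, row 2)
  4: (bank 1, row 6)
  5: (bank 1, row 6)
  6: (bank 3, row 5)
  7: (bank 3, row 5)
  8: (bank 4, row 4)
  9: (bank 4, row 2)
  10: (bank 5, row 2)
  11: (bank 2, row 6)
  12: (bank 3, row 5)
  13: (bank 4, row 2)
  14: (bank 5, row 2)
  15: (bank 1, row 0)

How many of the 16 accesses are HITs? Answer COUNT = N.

step 0: bank1 None->6 [EMPTY]
step 1: bank3 None->2 [EMPTY]
step 2: bank1 6->6 [HIT]
step 3: bank3 2->2 [HIT]
step 4: bank1 6->6 [HIT]
step 5: bank1 6->6 [HIT]
step 6: bank3 2->5 [CONFLICT]
step 7: bank3 5->5 [HIT]
step 8: bank4 None->4 [EMPTY]
step 9: bank4 4->2 [CONFLICT]
step 10: bank5 None->2 [EMPTY]
step 11: bank2 None->6 [EMPTY]
step 12: bank3 5->5 [HIT]
step 13: bank4 2->2 [HIT]
step 14: bank5 2->2 [HIT]
step 15: bank1 6->0 [CONFLICT]

COUNT = 8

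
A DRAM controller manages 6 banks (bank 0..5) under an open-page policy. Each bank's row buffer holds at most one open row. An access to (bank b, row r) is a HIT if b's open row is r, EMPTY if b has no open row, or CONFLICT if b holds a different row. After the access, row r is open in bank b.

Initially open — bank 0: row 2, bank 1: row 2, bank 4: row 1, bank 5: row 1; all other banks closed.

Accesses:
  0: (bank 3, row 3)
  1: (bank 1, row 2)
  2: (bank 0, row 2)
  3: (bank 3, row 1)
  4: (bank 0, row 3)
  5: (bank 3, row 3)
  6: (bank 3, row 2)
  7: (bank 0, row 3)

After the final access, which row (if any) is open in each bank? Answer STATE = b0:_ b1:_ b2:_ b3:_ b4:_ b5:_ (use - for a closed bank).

STATE = b0:3 b1:2 b2:- b3:2 b4:1 b5:1

step 0: bank3 None->3 [EMPTY]
step 1: bank1 2->2 [HIT]
step 2: bank0 2->2 [HIT]
step 3: bank3 3->1 [CONFLICT]
step 4: bank0 2->3 [CONFLICT]
step 5: bank3 1->3 [CONFLICT]
step 6: bank3 3->2 [CONFLICT]
step 7: bank0 3->3 [HIT]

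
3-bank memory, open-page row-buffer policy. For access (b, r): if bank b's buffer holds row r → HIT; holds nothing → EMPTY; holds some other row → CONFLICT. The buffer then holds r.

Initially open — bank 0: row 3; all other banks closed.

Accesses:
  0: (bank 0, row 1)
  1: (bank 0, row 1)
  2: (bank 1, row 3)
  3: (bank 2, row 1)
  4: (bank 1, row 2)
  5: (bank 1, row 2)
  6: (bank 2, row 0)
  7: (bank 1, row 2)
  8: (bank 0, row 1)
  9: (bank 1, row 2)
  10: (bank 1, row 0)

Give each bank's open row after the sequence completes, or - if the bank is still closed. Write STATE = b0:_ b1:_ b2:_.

STATE = b0:1 b1:0 b2:0

0: bank 0 row 1 — prev 3 → CONFLICT
1: bank 0 row 1 — prev 1 → HIT
2: bank 1 row 3 — prev None → EMPTY
3: bank 2 row 1 — prev None → EMPTY
4: bank 1 row 2 — prev 3 → CONFLICT
5: bank 1 row 2 — prev 2 → HIT
6: bank 2 row 0 — prev 1 → CONFLICT
7: bank 1 row 2 — prev 2 → HIT
8: bank 0 row 1 — prev 1 → HIT
9: bank 1 row 2 — prev 2 → HIT
10: bank 1 row 0 — prev 2 → CONFLICT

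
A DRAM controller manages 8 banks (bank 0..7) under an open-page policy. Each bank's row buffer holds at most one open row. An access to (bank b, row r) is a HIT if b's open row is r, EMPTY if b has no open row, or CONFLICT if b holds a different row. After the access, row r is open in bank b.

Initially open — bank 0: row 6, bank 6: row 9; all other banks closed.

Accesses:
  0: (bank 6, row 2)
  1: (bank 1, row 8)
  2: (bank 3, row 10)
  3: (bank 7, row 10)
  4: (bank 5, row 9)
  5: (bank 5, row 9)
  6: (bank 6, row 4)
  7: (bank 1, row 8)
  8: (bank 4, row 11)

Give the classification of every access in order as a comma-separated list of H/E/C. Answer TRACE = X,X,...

TRACE = C,E,E,E,E,H,C,H,E

  [0] b6 r2: had r9 ⇒ C
  [1] b1 r8: no row ⇒ E
  [2] b3 r10: no row ⇒ E
  [3] b7 r10: no row ⇒ E
  [4] b5 r9: no row ⇒ E
  [5] b5 r9: had r9 ⇒ H
  [6] b6 r4: had r2 ⇒ C
  [7] b1 r8: had r8 ⇒ H
  [8] b4 r11: no row ⇒ E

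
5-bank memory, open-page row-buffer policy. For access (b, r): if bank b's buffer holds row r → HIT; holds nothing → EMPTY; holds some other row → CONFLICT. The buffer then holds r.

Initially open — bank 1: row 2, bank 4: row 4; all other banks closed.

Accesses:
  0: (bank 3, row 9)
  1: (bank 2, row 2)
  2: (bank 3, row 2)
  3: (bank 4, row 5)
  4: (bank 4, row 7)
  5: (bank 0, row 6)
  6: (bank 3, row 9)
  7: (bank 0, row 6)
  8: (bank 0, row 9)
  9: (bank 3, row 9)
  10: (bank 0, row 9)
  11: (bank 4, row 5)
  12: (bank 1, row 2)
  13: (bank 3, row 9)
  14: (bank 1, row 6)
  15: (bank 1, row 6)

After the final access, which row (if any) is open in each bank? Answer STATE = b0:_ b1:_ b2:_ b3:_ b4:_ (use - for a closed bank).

STATE = b0:9 b1:6 b2:2 b3:9 b4:5

step 0: bank3 None->9 [EMPTY]
step 1: bank2 None->2 [EMPTY]
step 2: bank3 9->2 [CONFLICT]
step 3: bank4 4->5 [CONFLICT]
step 4: bank4 5->7 [CONFLICT]
step 5: bank0 None->6 [EMPTY]
step 6: bank3 2->9 [CONFLICT]
step 7: bank0 6->6 [HIT]
step 8: bank0 6->9 [CONFLICT]
step 9: bank3 9->9 [HIT]
step 10: bank0 9->9 [HIT]
step 11: bank4 7->5 [CONFLICT]
step 12: bank1 2->2 [HIT]
step 13: bank3 9->9 [HIT]
step 14: bank1 2->6 [CONFLICT]
step 15: bank1 6->6 [HIT]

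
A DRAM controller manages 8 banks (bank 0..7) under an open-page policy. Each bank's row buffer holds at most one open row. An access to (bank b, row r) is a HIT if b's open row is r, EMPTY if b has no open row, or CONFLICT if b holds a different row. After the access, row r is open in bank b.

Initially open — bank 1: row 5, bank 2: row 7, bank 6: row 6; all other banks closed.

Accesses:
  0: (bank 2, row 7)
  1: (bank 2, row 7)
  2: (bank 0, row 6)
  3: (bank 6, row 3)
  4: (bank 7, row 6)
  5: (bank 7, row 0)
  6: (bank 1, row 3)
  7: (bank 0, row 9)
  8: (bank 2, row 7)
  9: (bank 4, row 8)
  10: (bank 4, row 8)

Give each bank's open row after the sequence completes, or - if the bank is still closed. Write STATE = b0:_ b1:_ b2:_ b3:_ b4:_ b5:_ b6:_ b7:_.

0: bank 2 row 7 — prev 7 → HIT
1: bank 2 row 7 — prev 7 → HIT
2: bank 0 row 6 — prev None → EMPTY
3: bank 6 row 3 — prev 6 → CONFLICT
4: bank 7 row 6 — prev None → EMPTY
5: bank 7 row 0 — prev 6 → CONFLICT
6: bank 1 row 3 — prev 5 → CONFLICT
7: bank 0 row 9 — prev 6 → CONFLICT
8: bank 2 row 7 — prev 7 → HIT
9: bank 4 row 8 — prev None → EMPTY
10: bank 4 row 8 — prev 8 → HIT

STATE = b0:9 b1:3 b2:7 b3:- b4:8 b5:- b6:3 b7:0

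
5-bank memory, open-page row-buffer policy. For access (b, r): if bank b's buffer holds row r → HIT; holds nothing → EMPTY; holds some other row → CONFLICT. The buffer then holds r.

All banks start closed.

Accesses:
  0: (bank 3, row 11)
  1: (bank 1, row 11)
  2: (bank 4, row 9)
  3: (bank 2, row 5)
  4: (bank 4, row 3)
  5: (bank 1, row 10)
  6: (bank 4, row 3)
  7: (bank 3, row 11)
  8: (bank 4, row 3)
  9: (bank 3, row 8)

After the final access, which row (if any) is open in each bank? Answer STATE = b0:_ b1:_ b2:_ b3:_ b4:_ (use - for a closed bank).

STATE = b0:- b1:10 b2:5 b3:8 b4:3

0: bank 3 row 11 — prev None → EMPTY
1: bank 1 row 11 — prev None → EMPTY
2: bank 4 row 9 — prev None → EMPTY
3: bank 2 row 5 — prev None → EMPTY
4: bank 4 row 3 — prev 9 → CONFLICT
5: bank 1 row 10 — prev 11 → CONFLICT
6: bank 4 row 3 — prev 3 → HIT
7: bank 3 row 11 — prev 11 → HIT
8: bank 4 row 3 — prev 3 → HIT
9: bank 3 row 8 — prev 11 → CONFLICT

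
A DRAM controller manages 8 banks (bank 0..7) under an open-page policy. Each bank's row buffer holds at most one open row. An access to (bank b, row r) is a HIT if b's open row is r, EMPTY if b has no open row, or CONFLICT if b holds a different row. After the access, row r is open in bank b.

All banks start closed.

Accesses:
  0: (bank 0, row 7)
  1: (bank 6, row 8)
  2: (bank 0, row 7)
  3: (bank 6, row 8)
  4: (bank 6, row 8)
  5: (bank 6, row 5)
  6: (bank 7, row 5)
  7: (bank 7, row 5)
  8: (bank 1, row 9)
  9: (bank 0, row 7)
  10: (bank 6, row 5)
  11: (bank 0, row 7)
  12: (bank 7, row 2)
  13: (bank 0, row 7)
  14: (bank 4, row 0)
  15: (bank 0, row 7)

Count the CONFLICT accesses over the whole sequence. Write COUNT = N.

  [0] b0 r7: no row ⇒ E
  [1] b6 r8: no row ⇒ E
  [2] b0 r7: had r7 ⇒ H
  [3] b6 r8: had r8 ⇒ H
  [4] b6 r8: had r8 ⇒ H
  [5] b6 r5: had r8 ⇒ C
  [6] b7 r5: no row ⇒ E
  [7] b7 r5: had r5 ⇒ H
  [8] b1 r9: no row ⇒ E
  [9] b0 r7: had r7 ⇒ H
  [10] b6 r5: had r5 ⇒ H
  [11] b0 r7: had r7 ⇒ H
  [12] b7 r2: had r5 ⇒ C
  [13] b0 r7: had r7 ⇒ H
  [14] b4 r0: no row ⇒ E
  [15] b0 r7: had r7 ⇒ H

COUNT = 2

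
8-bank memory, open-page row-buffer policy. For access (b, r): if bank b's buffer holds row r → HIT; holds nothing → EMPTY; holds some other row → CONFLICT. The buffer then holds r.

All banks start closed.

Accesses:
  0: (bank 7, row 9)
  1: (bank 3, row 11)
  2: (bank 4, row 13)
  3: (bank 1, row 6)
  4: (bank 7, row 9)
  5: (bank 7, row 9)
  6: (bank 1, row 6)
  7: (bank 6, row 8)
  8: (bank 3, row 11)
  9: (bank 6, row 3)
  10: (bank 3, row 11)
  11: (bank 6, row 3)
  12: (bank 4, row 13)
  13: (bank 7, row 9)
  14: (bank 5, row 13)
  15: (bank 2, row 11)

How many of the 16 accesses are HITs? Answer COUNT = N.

COUNT = 8

0: bank 7 row 9 — prev None → EMPTY
1: bank 3 row 11 — prev None → EMPTY
2: bank 4 row 13 — prev None → EMPTY
3: bank 1 row 6 — prev None → EMPTY
4: bank 7 row 9 — prev 9 → HIT
5: bank 7 row 9 — prev 9 → HIT
6: bank 1 row 6 — prev 6 → HIT
7: bank 6 row 8 — prev None → EMPTY
8: bank 3 row 11 — prev 11 → HIT
9: bank 6 row 3 — prev 8 → CONFLICT
10: bank 3 row 11 — prev 11 → HIT
11: bank 6 row 3 — prev 3 → HIT
12: bank 4 row 13 — prev 13 → HIT
13: bank 7 row 9 — prev 9 → HIT
14: bank 5 row 13 — prev None → EMPTY
15: bank 2 row 11 — prev None → EMPTY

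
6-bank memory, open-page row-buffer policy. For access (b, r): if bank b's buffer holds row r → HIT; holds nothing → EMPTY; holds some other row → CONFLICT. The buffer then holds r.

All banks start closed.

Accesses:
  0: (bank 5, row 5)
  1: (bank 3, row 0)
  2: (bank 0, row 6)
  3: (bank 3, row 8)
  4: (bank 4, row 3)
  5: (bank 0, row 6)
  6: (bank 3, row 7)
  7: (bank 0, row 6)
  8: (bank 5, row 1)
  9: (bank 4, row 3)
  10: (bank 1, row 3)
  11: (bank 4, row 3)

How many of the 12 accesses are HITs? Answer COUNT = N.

COUNT = 4

step 0: bank5 None->5 [EMPTY]
step 1: bank3 None->0 [EMPTY]
step 2: bank0 None->6 [EMPTY]
step 3: bank3 0->8 [CONFLICT]
step 4: bank4 None->3 [EMPTY]
step 5: bank0 6->6 [HIT]
step 6: bank3 8->7 [CONFLICT]
step 7: bank0 6->6 [HIT]
step 8: bank5 5->1 [CONFLICT]
step 9: bank4 3->3 [HIT]
step 10: bank1 None->3 [EMPTY]
step 11: bank4 3->3 [HIT]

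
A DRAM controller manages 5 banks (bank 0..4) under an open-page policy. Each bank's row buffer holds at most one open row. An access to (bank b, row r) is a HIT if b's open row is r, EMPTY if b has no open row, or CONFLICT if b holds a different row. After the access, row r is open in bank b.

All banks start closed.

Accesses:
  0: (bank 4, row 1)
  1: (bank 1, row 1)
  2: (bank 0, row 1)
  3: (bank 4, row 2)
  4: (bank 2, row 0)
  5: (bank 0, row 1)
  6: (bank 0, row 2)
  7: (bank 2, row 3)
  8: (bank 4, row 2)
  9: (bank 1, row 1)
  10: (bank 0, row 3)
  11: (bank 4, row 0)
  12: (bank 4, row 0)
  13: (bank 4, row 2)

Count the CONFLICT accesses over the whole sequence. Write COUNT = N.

  [0] b4 r1: no row ⇒ E
  [1] b1 r1: no row ⇒ E
  [2] b0 r1: no row ⇒ E
  [3] b4 r2: had r1 ⇒ C
  [4] b2 r0: no row ⇒ E
  [5] b0 r1: had r1 ⇒ H
  [6] b0 r2: had r1 ⇒ C
  [7] b2 r3: had r0 ⇒ C
  [8] b4 r2: had r2 ⇒ H
  [9] b1 r1: had r1 ⇒ H
  [10] b0 r3: had r2 ⇒ C
  [11] b4 r0: had r2 ⇒ C
  [12] b4 r0: had r0 ⇒ H
  [13] b4 r2: had r0 ⇒ C

COUNT = 6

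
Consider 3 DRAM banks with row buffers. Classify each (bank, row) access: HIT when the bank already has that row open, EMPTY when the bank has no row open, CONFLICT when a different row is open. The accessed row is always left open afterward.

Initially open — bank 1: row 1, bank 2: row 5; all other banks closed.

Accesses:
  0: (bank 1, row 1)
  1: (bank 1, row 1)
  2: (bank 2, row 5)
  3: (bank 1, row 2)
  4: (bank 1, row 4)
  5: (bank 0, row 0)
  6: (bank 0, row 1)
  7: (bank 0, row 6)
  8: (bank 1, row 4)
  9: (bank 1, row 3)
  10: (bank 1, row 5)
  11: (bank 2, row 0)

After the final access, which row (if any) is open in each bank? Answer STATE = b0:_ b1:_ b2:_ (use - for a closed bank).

STATE = b0:6 b1:5 b2:0

  [0] b1 r1: had r1 ⇒ H
  [1] b1 r1: had r1 ⇒ H
  [2] b2 r5: had r5 ⇒ H
  [3] b1 r2: had r1 ⇒ C
  [4] b1 r4: had r2 ⇒ C
  [5] b0 r0: no row ⇒ E
  [6] b0 r1: had r0 ⇒ C
  [7] b0 r6: had r1 ⇒ C
  [8] b1 r4: had r4 ⇒ H
  [9] b1 r3: had r4 ⇒ C
  [10] b1 r5: had r3 ⇒ C
  [11] b2 r0: had r5 ⇒ C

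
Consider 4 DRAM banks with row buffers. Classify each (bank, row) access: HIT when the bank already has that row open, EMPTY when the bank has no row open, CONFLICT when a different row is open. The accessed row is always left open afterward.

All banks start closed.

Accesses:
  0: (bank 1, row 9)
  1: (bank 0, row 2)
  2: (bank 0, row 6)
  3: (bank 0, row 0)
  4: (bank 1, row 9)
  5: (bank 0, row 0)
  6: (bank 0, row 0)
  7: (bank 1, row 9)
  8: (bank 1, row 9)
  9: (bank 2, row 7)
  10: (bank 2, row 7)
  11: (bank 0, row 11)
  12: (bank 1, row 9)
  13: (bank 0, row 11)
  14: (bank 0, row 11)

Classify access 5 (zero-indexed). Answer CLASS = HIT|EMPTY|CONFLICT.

CLASS = HIT

step 0: bank1 None->9 [EMPTY]
step 1: bank0 None->2 [EMPTY]
step 2: bank0 2->6 [CONFLICT]
step 3: bank0 6->0 [CONFLICT]
step 4: bank1 9->9 [HIT]
step 5: bank0 0->0 [HIT]
step 6: bank0 0->0 [HIT]
step 7: bank1 9->9 [HIT]
step 8: bank1 9->9 [HIT]
step 9: bank2 None->7 [EMPTY]
step 10: bank2 7->7 [HIT]
step 11: bank0 0->11 [CONFLICT]
step 12: bank1 9->9 [HIT]
step 13: bank0 11->11 [HIT]
step 14: bank0 11->11 [HIT]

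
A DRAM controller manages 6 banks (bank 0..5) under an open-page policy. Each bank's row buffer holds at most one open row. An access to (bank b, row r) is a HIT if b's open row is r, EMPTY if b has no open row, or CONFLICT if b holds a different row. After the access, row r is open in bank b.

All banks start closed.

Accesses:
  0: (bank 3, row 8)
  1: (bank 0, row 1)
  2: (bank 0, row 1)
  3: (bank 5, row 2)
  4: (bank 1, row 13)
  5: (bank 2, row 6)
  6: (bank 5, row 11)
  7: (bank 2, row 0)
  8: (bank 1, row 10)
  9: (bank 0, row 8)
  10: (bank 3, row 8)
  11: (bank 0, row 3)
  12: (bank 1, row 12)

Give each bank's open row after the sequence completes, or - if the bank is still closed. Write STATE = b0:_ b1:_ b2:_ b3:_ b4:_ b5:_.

STATE = b0:3 b1:12 b2:0 b3:8 b4:- b5:11

  [0] b3 r8: no row ⇒ E
  [1] b0 r1: no row ⇒ E
  [2] b0 r1: had r1 ⇒ H
  [3] b5 r2: no row ⇒ E
  [4] b1 r13: no row ⇒ E
  [5] b2 r6: no row ⇒ E
  [6] b5 r11: had r2 ⇒ C
  [7] b2 r0: had r6 ⇒ C
  [8] b1 r10: had r13 ⇒ C
  [9] b0 r8: had r1 ⇒ C
  [10] b3 r8: had r8 ⇒ H
  [11] b0 r3: had r8 ⇒ C
  [12] b1 r12: had r10 ⇒ C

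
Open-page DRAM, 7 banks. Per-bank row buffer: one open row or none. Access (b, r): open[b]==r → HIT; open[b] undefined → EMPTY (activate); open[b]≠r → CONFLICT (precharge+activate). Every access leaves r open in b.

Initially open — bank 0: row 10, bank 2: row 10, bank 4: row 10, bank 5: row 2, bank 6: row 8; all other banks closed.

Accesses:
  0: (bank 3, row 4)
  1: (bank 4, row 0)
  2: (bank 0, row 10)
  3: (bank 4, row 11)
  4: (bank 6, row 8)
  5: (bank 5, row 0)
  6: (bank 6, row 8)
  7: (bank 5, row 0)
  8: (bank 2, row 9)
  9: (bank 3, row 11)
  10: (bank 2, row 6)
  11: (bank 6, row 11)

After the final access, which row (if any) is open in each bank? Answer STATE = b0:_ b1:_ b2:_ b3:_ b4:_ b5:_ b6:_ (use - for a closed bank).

  [0] b3 r4: no row ⇒ E
  [1] b4 r0: had r10 ⇒ C
  [2] b0 r10: had r10 ⇒ H
  [3] b4 r11: had r0 ⇒ C
  [4] b6 r8: had r8 ⇒ H
  [5] b5 r0: had r2 ⇒ C
  [6] b6 r8: had r8 ⇒ H
  [7] b5 r0: had r0 ⇒ H
  [8] b2 r9: had r10 ⇒ C
  [9] b3 r11: had r4 ⇒ C
  [10] b2 r6: had r9 ⇒ C
  [11] b6 r11: had r8 ⇒ C

STATE = b0:10 b1:- b2:6 b3:11 b4:11 b5:0 b6:11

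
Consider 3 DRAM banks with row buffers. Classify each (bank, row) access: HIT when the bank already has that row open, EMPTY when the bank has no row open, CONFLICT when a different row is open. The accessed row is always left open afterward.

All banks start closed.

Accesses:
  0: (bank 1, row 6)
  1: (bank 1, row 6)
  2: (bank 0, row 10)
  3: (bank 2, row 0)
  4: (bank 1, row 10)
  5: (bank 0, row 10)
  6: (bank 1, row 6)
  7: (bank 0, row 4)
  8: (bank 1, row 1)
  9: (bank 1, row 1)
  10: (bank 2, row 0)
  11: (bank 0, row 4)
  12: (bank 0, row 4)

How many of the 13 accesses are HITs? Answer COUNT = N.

step 0: bank1 None->6 [EMPTY]
step 1: bank1 6->6 [HIT]
step 2: bank0 None->10 [EMPTY]
step 3: bank2 None->0 [EMPTY]
step 4: bank1 6->10 [CONFLICT]
step 5: bank0 10->10 [HIT]
step 6: bank1 10->6 [CONFLICT]
step 7: bank0 10->4 [CONFLICT]
step 8: bank1 6->1 [CONFLICT]
step 9: bank1 1->1 [HIT]
step 10: bank2 0->0 [HIT]
step 11: bank0 4->4 [HIT]
step 12: bank0 4->4 [HIT]

COUNT = 6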